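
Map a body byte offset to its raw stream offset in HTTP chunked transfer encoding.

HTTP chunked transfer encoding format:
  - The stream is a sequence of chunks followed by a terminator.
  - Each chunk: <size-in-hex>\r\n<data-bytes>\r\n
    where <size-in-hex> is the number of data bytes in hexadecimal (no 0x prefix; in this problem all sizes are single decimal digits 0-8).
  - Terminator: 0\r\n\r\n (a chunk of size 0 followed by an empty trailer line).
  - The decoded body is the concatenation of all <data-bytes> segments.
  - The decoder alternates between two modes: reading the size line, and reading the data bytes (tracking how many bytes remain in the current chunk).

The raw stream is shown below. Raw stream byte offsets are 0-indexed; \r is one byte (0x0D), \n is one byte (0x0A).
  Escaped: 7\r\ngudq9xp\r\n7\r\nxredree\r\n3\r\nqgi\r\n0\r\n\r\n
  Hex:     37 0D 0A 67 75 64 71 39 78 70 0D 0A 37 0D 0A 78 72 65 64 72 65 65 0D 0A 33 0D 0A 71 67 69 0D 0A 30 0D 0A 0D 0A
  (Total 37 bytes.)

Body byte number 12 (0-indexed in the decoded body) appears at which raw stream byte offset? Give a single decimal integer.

Answer: 20

Derivation:
Chunk 1: stream[0..1]='7' size=0x7=7, data at stream[3..10]='gudq9xp' -> body[0..7], body so far='gudq9xp'
Chunk 2: stream[12..13]='7' size=0x7=7, data at stream[15..22]='xredree' -> body[7..14], body so far='gudq9xpxredree'
Chunk 3: stream[24..25]='3' size=0x3=3, data at stream[27..30]='qgi' -> body[14..17], body so far='gudq9xpxredreeqgi'
Chunk 4: stream[32..33]='0' size=0 (terminator). Final body='gudq9xpxredreeqgi' (17 bytes)
Body byte 12 at stream offset 20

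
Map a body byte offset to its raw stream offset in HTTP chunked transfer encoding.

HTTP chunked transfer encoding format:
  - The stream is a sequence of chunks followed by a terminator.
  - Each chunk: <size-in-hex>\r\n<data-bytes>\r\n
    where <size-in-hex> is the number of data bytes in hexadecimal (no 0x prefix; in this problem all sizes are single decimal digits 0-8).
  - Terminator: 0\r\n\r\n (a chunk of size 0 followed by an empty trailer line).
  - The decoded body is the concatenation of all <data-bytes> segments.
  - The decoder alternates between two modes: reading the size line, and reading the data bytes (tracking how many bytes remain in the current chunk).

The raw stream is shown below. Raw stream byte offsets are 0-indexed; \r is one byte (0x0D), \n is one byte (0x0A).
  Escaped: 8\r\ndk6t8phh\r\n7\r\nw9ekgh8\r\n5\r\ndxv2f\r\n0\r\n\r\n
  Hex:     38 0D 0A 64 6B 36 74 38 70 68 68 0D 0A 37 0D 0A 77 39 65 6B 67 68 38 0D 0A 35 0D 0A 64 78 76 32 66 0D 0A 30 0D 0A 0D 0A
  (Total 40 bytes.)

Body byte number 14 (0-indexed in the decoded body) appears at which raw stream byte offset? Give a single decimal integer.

Chunk 1: stream[0..1]='8' size=0x8=8, data at stream[3..11]='dk6t8phh' -> body[0..8], body so far='dk6t8phh'
Chunk 2: stream[13..14]='7' size=0x7=7, data at stream[16..23]='w9ekgh8' -> body[8..15], body so far='dk6t8phhw9ekgh8'
Chunk 3: stream[25..26]='5' size=0x5=5, data at stream[28..33]='dxv2f' -> body[15..20], body so far='dk6t8phhw9ekgh8dxv2f'
Chunk 4: stream[35..36]='0' size=0 (terminator). Final body='dk6t8phhw9ekgh8dxv2f' (20 bytes)
Body byte 14 at stream offset 22

Answer: 22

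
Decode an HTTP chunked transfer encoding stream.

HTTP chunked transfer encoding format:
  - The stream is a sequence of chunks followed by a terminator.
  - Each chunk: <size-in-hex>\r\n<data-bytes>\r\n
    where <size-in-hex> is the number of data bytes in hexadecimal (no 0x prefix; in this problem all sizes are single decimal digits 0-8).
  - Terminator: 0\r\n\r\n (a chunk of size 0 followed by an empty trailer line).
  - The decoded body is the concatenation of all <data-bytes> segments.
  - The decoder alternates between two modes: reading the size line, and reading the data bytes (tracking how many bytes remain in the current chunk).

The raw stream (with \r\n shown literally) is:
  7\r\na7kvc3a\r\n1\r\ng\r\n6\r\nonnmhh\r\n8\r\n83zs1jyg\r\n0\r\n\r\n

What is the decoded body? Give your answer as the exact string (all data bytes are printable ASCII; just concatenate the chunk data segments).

Answer: a7kvc3agonnmhh83zs1jyg

Derivation:
Chunk 1: stream[0..1]='7' size=0x7=7, data at stream[3..10]='a7kvc3a' -> body[0..7], body so far='a7kvc3a'
Chunk 2: stream[12..13]='1' size=0x1=1, data at stream[15..16]='g' -> body[7..8], body so far='a7kvc3ag'
Chunk 3: stream[18..19]='6' size=0x6=6, data at stream[21..27]='onnmhh' -> body[8..14], body so far='a7kvc3agonnmhh'
Chunk 4: stream[29..30]='8' size=0x8=8, data at stream[32..40]='83zs1jyg' -> body[14..22], body so far='a7kvc3agonnmhh83zs1jyg'
Chunk 5: stream[42..43]='0' size=0 (terminator). Final body='a7kvc3agonnmhh83zs1jyg' (22 bytes)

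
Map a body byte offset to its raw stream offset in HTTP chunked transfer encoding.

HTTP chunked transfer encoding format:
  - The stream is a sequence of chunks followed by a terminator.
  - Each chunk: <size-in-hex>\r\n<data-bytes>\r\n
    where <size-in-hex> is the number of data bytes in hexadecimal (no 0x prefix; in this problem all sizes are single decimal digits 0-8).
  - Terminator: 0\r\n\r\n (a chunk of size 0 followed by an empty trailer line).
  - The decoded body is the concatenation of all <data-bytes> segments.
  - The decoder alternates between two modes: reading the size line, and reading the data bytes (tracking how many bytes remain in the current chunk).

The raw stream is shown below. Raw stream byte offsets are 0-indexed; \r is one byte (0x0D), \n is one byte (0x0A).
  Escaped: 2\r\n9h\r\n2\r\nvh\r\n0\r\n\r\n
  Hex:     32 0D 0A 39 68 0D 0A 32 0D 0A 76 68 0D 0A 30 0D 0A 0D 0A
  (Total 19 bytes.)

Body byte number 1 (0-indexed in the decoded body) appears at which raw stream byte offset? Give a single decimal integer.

Answer: 4

Derivation:
Chunk 1: stream[0..1]='2' size=0x2=2, data at stream[3..5]='9h' -> body[0..2], body so far='9h'
Chunk 2: stream[7..8]='2' size=0x2=2, data at stream[10..12]='vh' -> body[2..4], body so far='9hvh'
Chunk 3: stream[14..15]='0' size=0 (terminator). Final body='9hvh' (4 bytes)
Body byte 1 at stream offset 4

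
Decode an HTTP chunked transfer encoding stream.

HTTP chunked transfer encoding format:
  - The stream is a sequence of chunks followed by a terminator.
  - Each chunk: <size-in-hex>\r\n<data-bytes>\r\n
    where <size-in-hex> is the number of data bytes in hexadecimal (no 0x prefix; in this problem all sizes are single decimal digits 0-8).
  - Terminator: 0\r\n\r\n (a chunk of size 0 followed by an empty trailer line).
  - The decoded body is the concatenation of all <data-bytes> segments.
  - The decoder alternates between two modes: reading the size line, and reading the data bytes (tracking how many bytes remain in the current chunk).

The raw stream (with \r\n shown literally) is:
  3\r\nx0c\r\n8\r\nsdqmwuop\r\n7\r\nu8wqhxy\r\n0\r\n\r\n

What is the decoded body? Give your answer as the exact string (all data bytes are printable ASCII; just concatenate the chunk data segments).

Chunk 1: stream[0..1]='3' size=0x3=3, data at stream[3..6]='x0c' -> body[0..3], body so far='x0c'
Chunk 2: stream[8..9]='8' size=0x8=8, data at stream[11..19]='sdqmwuop' -> body[3..11], body so far='x0csdqmwuop'
Chunk 3: stream[21..22]='7' size=0x7=7, data at stream[24..31]='u8wqhxy' -> body[11..18], body so far='x0csdqmwuopu8wqhxy'
Chunk 4: stream[33..34]='0' size=0 (terminator). Final body='x0csdqmwuopu8wqhxy' (18 bytes)

Answer: x0csdqmwuopu8wqhxy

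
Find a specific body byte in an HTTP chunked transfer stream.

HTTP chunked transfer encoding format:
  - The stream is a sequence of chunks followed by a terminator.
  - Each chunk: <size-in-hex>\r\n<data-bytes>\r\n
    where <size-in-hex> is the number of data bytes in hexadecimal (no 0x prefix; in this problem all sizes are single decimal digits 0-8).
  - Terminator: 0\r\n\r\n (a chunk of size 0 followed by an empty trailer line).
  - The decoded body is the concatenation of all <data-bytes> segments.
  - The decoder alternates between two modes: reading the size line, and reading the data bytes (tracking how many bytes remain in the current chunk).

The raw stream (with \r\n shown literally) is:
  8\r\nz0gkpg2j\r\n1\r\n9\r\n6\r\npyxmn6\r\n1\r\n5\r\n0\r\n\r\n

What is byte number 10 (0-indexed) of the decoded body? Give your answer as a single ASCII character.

Answer: y

Derivation:
Chunk 1: stream[0..1]='8' size=0x8=8, data at stream[3..11]='z0gkpg2j' -> body[0..8], body so far='z0gkpg2j'
Chunk 2: stream[13..14]='1' size=0x1=1, data at stream[16..17]='9' -> body[8..9], body so far='z0gkpg2j9'
Chunk 3: stream[19..20]='6' size=0x6=6, data at stream[22..28]='pyxmn6' -> body[9..15], body so far='z0gkpg2j9pyxmn6'
Chunk 4: stream[30..31]='1' size=0x1=1, data at stream[33..34]='5' -> body[15..16], body so far='z0gkpg2j9pyxmn65'
Chunk 5: stream[36..37]='0' size=0 (terminator). Final body='z0gkpg2j9pyxmn65' (16 bytes)
Body byte 10 = 'y'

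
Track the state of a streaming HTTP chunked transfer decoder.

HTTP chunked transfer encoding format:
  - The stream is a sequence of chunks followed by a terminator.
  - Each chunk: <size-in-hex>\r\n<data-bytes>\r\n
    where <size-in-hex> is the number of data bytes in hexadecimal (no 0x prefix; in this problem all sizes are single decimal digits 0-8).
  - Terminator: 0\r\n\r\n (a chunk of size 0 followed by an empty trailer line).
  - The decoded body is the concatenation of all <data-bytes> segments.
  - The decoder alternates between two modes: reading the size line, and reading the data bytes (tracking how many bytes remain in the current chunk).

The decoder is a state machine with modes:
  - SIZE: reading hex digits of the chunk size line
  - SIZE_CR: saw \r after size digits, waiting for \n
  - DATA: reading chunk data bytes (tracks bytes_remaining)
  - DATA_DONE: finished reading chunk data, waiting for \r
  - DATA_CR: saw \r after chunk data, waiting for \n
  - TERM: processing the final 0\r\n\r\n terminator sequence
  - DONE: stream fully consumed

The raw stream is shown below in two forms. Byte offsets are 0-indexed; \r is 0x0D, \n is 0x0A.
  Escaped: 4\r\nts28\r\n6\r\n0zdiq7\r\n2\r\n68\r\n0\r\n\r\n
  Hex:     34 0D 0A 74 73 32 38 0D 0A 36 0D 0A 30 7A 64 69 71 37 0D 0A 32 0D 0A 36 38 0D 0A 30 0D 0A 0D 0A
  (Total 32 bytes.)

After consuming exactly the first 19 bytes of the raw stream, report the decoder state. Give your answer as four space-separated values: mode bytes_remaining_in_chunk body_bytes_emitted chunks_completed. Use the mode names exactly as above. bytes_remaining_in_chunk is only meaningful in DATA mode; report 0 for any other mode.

Byte 0 = '4': mode=SIZE remaining=0 emitted=0 chunks_done=0
Byte 1 = 0x0D: mode=SIZE_CR remaining=0 emitted=0 chunks_done=0
Byte 2 = 0x0A: mode=DATA remaining=4 emitted=0 chunks_done=0
Byte 3 = 't': mode=DATA remaining=3 emitted=1 chunks_done=0
Byte 4 = 's': mode=DATA remaining=2 emitted=2 chunks_done=0
Byte 5 = '2': mode=DATA remaining=1 emitted=3 chunks_done=0
Byte 6 = '8': mode=DATA_DONE remaining=0 emitted=4 chunks_done=0
Byte 7 = 0x0D: mode=DATA_CR remaining=0 emitted=4 chunks_done=0
Byte 8 = 0x0A: mode=SIZE remaining=0 emitted=4 chunks_done=1
Byte 9 = '6': mode=SIZE remaining=0 emitted=4 chunks_done=1
Byte 10 = 0x0D: mode=SIZE_CR remaining=0 emitted=4 chunks_done=1
Byte 11 = 0x0A: mode=DATA remaining=6 emitted=4 chunks_done=1
Byte 12 = '0': mode=DATA remaining=5 emitted=5 chunks_done=1
Byte 13 = 'z': mode=DATA remaining=4 emitted=6 chunks_done=1
Byte 14 = 'd': mode=DATA remaining=3 emitted=7 chunks_done=1
Byte 15 = 'i': mode=DATA remaining=2 emitted=8 chunks_done=1
Byte 16 = 'q': mode=DATA remaining=1 emitted=9 chunks_done=1
Byte 17 = '7': mode=DATA_DONE remaining=0 emitted=10 chunks_done=1
Byte 18 = 0x0D: mode=DATA_CR remaining=0 emitted=10 chunks_done=1

Answer: DATA_CR 0 10 1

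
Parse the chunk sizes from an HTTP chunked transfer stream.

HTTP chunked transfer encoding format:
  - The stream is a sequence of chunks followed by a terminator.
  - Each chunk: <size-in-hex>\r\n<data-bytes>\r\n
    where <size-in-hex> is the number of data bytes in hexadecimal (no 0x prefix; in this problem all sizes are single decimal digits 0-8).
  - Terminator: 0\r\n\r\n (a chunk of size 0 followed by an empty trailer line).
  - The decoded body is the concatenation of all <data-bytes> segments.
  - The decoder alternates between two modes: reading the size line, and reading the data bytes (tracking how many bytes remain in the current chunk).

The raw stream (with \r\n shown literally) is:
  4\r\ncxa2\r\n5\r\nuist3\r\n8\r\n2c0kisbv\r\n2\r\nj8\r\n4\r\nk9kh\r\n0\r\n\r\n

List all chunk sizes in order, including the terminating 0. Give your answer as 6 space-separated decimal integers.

Chunk 1: stream[0..1]='4' size=0x4=4, data at stream[3..7]='cxa2' -> body[0..4], body so far='cxa2'
Chunk 2: stream[9..10]='5' size=0x5=5, data at stream[12..17]='uist3' -> body[4..9], body so far='cxa2uist3'
Chunk 3: stream[19..20]='8' size=0x8=8, data at stream[22..30]='2c0kisbv' -> body[9..17], body so far='cxa2uist32c0kisbv'
Chunk 4: stream[32..33]='2' size=0x2=2, data at stream[35..37]='j8' -> body[17..19], body so far='cxa2uist32c0kisbvj8'
Chunk 5: stream[39..40]='4' size=0x4=4, data at stream[42..46]='k9kh' -> body[19..23], body so far='cxa2uist32c0kisbvj8k9kh'
Chunk 6: stream[48..49]='0' size=0 (terminator). Final body='cxa2uist32c0kisbvj8k9kh' (23 bytes)

Answer: 4 5 8 2 4 0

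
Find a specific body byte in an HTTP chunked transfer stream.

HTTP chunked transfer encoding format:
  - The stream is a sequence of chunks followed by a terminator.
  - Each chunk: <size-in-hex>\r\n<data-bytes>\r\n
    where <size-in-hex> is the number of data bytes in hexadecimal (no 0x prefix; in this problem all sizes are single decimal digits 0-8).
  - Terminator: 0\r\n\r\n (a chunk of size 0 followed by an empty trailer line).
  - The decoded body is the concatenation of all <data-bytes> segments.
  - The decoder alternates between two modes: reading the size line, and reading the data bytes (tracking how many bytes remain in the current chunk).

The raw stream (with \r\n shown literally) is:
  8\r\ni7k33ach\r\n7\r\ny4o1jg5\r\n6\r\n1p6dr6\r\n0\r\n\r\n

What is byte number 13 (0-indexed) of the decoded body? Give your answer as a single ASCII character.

Answer: g

Derivation:
Chunk 1: stream[0..1]='8' size=0x8=8, data at stream[3..11]='i7k33ach' -> body[0..8], body so far='i7k33ach'
Chunk 2: stream[13..14]='7' size=0x7=7, data at stream[16..23]='y4o1jg5' -> body[8..15], body so far='i7k33achy4o1jg5'
Chunk 3: stream[25..26]='6' size=0x6=6, data at stream[28..34]='1p6dr6' -> body[15..21], body so far='i7k33achy4o1jg51p6dr6'
Chunk 4: stream[36..37]='0' size=0 (terminator). Final body='i7k33achy4o1jg51p6dr6' (21 bytes)
Body byte 13 = 'g'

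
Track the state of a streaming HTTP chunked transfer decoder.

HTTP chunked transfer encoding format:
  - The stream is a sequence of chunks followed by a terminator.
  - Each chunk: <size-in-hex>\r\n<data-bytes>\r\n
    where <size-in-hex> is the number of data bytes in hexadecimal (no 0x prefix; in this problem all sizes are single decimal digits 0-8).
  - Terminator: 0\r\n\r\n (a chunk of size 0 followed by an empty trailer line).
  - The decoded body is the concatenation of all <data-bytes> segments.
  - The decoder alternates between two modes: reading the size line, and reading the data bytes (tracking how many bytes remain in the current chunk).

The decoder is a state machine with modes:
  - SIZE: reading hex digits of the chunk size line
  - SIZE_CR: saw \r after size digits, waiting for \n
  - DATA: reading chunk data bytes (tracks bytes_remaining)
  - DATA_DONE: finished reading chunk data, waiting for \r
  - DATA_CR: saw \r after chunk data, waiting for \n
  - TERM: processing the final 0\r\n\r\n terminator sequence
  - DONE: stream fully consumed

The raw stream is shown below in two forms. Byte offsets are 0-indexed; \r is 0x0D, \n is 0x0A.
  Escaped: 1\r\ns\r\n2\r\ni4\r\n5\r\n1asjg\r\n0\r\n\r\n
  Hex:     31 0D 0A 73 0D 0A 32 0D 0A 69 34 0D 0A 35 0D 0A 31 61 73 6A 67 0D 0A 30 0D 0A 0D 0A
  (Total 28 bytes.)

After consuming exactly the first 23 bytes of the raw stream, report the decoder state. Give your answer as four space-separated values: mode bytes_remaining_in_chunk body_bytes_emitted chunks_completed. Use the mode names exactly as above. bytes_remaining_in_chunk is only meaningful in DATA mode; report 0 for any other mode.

Answer: SIZE 0 8 3

Derivation:
Byte 0 = '1': mode=SIZE remaining=0 emitted=0 chunks_done=0
Byte 1 = 0x0D: mode=SIZE_CR remaining=0 emitted=0 chunks_done=0
Byte 2 = 0x0A: mode=DATA remaining=1 emitted=0 chunks_done=0
Byte 3 = 's': mode=DATA_DONE remaining=0 emitted=1 chunks_done=0
Byte 4 = 0x0D: mode=DATA_CR remaining=0 emitted=1 chunks_done=0
Byte 5 = 0x0A: mode=SIZE remaining=0 emitted=1 chunks_done=1
Byte 6 = '2': mode=SIZE remaining=0 emitted=1 chunks_done=1
Byte 7 = 0x0D: mode=SIZE_CR remaining=0 emitted=1 chunks_done=1
Byte 8 = 0x0A: mode=DATA remaining=2 emitted=1 chunks_done=1
Byte 9 = 'i': mode=DATA remaining=1 emitted=2 chunks_done=1
Byte 10 = '4': mode=DATA_DONE remaining=0 emitted=3 chunks_done=1
Byte 11 = 0x0D: mode=DATA_CR remaining=0 emitted=3 chunks_done=1
Byte 12 = 0x0A: mode=SIZE remaining=0 emitted=3 chunks_done=2
Byte 13 = '5': mode=SIZE remaining=0 emitted=3 chunks_done=2
Byte 14 = 0x0D: mode=SIZE_CR remaining=0 emitted=3 chunks_done=2
Byte 15 = 0x0A: mode=DATA remaining=5 emitted=3 chunks_done=2
Byte 16 = '1': mode=DATA remaining=4 emitted=4 chunks_done=2
Byte 17 = 'a': mode=DATA remaining=3 emitted=5 chunks_done=2
Byte 18 = 's': mode=DATA remaining=2 emitted=6 chunks_done=2
Byte 19 = 'j': mode=DATA remaining=1 emitted=7 chunks_done=2
Byte 20 = 'g': mode=DATA_DONE remaining=0 emitted=8 chunks_done=2
Byte 21 = 0x0D: mode=DATA_CR remaining=0 emitted=8 chunks_done=2
Byte 22 = 0x0A: mode=SIZE remaining=0 emitted=8 chunks_done=3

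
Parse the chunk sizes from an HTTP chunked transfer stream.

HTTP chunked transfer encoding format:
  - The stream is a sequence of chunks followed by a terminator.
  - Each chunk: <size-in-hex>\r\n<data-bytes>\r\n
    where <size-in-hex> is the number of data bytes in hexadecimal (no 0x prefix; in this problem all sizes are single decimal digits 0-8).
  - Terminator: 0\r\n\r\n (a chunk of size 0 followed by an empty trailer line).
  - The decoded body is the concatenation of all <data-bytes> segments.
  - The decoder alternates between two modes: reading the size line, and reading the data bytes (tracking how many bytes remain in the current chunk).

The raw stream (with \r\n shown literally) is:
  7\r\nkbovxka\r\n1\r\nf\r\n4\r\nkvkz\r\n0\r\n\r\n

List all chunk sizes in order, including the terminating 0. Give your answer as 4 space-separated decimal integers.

Answer: 7 1 4 0

Derivation:
Chunk 1: stream[0..1]='7' size=0x7=7, data at stream[3..10]='kbovxka' -> body[0..7], body so far='kbovxka'
Chunk 2: stream[12..13]='1' size=0x1=1, data at stream[15..16]='f' -> body[7..8], body so far='kbovxkaf'
Chunk 3: stream[18..19]='4' size=0x4=4, data at stream[21..25]='kvkz' -> body[8..12], body so far='kbovxkafkvkz'
Chunk 4: stream[27..28]='0' size=0 (terminator). Final body='kbovxkafkvkz' (12 bytes)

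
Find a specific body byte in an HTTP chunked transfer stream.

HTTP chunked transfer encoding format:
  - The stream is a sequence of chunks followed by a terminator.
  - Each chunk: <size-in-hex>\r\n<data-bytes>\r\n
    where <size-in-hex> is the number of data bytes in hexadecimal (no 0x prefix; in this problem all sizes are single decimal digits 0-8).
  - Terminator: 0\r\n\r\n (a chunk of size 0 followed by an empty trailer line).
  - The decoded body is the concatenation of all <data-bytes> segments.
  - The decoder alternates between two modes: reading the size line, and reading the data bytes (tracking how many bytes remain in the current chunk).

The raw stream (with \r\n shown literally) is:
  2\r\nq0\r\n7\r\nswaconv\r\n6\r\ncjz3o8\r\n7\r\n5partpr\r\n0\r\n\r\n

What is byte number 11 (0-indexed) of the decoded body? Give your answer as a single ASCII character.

Answer: z

Derivation:
Chunk 1: stream[0..1]='2' size=0x2=2, data at stream[3..5]='q0' -> body[0..2], body so far='q0'
Chunk 2: stream[7..8]='7' size=0x7=7, data at stream[10..17]='swaconv' -> body[2..9], body so far='q0swaconv'
Chunk 3: stream[19..20]='6' size=0x6=6, data at stream[22..28]='cjz3o8' -> body[9..15], body so far='q0swaconvcjz3o8'
Chunk 4: stream[30..31]='7' size=0x7=7, data at stream[33..40]='5partpr' -> body[15..22], body so far='q0swaconvcjz3o85partpr'
Chunk 5: stream[42..43]='0' size=0 (terminator). Final body='q0swaconvcjz3o85partpr' (22 bytes)
Body byte 11 = 'z'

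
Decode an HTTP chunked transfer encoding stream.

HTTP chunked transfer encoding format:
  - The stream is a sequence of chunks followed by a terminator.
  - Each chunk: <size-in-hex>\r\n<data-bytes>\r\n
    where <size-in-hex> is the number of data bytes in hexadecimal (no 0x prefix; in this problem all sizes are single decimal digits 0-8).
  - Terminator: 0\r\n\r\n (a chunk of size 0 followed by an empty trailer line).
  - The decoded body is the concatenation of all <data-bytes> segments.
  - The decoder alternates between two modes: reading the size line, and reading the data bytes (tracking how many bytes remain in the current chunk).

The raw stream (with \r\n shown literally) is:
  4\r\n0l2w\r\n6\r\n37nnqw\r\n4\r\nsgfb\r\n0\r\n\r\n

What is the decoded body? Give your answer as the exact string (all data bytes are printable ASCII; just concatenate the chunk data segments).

Answer: 0l2w37nnqwsgfb

Derivation:
Chunk 1: stream[0..1]='4' size=0x4=4, data at stream[3..7]='0l2w' -> body[0..4], body so far='0l2w'
Chunk 2: stream[9..10]='6' size=0x6=6, data at stream[12..18]='37nnqw' -> body[4..10], body so far='0l2w37nnqw'
Chunk 3: stream[20..21]='4' size=0x4=4, data at stream[23..27]='sgfb' -> body[10..14], body so far='0l2w37nnqwsgfb'
Chunk 4: stream[29..30]='0' size=0 (terminator). Final body='0l2w37nnqwsgfb' (14 bytes)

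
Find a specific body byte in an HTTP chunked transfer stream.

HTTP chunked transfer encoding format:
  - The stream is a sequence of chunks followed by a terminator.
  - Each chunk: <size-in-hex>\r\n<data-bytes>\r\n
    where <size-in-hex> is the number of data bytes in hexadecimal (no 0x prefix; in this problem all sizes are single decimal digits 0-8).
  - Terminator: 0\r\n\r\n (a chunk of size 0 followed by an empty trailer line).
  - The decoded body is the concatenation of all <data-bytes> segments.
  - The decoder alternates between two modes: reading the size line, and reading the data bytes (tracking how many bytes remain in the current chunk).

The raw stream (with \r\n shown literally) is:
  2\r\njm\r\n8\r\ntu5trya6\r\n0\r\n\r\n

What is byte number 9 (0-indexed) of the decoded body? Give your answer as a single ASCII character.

Chunk 1: stream[0..1]='2' size=0x2=2, data at stream[3..5]='jm' -> body[0..2], body so far='jm'
Chunk 2: stream[7..8]='8' size=0x8=8, data at stream[10..18]='tu5trya6' -> body[2..10], body so far='jmtu5trya6'
Chunk 3: stream[20..21]='0' size=0 (terminator). Final body='jmtu5trya6' (10 bytes)
Body byte 9 = '6'

Answer: 6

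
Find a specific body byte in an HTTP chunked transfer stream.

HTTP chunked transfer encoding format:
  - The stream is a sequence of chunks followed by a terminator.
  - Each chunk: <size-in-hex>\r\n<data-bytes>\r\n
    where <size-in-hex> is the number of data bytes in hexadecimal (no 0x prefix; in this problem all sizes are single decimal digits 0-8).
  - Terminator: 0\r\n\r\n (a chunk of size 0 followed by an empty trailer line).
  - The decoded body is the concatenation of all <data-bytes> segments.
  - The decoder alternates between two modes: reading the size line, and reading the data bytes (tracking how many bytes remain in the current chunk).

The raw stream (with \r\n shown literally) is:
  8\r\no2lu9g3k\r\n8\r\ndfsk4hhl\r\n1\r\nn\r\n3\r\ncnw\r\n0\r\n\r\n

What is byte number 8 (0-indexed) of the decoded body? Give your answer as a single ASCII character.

Answer: d

Derivation:
Chunk 1: stream[0..1]='8' size=0x8=8, data at stream[3..11]='o2lu9g3k' -> body[0..8], body so far='o2lu9g3k'
Chunk 2: stream[13..14]='8' size=0x8=8, data at stream[16..24]='dfsk4hhl' -> body[8..16], body so far='o2lu9g3kdfsk4hhl'
Chunk 3: stream[26..27]='1' size=0x1=1, data at stream[29..30]='n' -> body[16..17], body so far='o2lu9g3kdfsk4hhln'
Chunk 4: stream[32..33]='3' size=0x3=3, data at stream[35..38]='cnw' -> body[17..20], body so far='o2lu9g3kdfsk4hhlncnw'
Chunk 5: stream[40..41]='0' size=0 (terminator). Final body='o2lu9g3kdfsk4hhlncnw' (20 bytes)
Body byte 8 = 'd'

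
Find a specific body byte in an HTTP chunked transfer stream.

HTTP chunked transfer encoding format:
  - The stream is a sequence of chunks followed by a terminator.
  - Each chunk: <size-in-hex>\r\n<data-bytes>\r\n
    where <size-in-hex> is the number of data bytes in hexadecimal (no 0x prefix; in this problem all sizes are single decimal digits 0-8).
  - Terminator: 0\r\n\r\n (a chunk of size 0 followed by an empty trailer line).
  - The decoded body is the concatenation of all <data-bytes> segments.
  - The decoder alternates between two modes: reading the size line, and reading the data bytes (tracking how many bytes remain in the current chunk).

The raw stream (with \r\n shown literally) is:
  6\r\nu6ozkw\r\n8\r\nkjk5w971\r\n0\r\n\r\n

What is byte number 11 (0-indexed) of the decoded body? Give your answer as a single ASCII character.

Chunk 1: stream[0..1]='6' size=0x6=6, data at stream[3..9]='u6ozkw' -> body[0..6], body so far='u6ozkw'
Chunk 2: stream[11..12]='8' size=0x8=8, data at stream[14..22]='kjk5w971' -> body[6..14], body so far='u6ozkwkjk5w971'
Chunk 3: stream[24..25]='0' size=0 (terminator). Final body='u6ozkwkjk5w971' (14 bytes)
Body byte 11 = '9'

Answer: 9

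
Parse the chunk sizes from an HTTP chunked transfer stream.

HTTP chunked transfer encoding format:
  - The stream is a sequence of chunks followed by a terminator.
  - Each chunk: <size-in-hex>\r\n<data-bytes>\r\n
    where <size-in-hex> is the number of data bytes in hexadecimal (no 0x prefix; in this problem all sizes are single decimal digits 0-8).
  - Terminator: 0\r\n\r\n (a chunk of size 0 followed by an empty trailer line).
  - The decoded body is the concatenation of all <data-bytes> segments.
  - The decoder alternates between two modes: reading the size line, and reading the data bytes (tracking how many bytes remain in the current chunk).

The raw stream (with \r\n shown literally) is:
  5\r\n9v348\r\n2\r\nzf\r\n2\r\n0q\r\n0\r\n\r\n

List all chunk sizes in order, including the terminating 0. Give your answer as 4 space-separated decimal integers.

Chunk 1: stream[0..1]='5' size=0x5=5, data at stream[3..8]='9v348' -> body[0..5], body so far='9v348'
Chunk 2: stream[10..11]='2' size=0x2=2, data at stream[13..15]='zf' -> body[5..7], body so far='9v348zf'
Chunk 3: stream[17..18]='2' size=0x2=2, data at stream[20..22]='0q' -> body[7..9], body so far='9v348zf0q'
Chunk 4: stream[24..25]='0' size=0 (terminator). Final body='9v348zf0q' (9 bytes)

Answer: 5 2 2 0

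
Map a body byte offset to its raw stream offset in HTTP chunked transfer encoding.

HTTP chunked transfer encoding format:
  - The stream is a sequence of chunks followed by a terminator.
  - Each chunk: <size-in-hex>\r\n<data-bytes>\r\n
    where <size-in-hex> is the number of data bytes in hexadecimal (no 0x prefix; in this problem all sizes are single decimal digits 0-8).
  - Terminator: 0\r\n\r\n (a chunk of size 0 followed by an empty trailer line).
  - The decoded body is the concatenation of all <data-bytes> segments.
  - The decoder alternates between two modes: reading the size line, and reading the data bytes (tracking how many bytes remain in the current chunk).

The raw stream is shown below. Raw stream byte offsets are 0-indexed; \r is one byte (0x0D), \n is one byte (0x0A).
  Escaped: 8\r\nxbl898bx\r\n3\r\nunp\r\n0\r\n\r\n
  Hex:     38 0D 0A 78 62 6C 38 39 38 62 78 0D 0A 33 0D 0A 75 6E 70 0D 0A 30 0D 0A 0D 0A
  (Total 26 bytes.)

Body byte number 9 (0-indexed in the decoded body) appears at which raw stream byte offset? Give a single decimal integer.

Answer: 17

Derivation:
Chunk 1: stream[0..1]='8' size=0x8=8, data at stream[3..11]='xbl898bx' -> body[0..8], body so far='xbl898bx'
Chunk 2: stream[13..14]='3' size=0x3=3, data at stream[16..19]='unp' -> body[8..11], body so far='xbl898bxunp'
Chunk 3: stream[21..22]='0' size=0 (terminator). Final body='xbl898bxunp' (11 bytes)
Body byte 9 at stream offset 17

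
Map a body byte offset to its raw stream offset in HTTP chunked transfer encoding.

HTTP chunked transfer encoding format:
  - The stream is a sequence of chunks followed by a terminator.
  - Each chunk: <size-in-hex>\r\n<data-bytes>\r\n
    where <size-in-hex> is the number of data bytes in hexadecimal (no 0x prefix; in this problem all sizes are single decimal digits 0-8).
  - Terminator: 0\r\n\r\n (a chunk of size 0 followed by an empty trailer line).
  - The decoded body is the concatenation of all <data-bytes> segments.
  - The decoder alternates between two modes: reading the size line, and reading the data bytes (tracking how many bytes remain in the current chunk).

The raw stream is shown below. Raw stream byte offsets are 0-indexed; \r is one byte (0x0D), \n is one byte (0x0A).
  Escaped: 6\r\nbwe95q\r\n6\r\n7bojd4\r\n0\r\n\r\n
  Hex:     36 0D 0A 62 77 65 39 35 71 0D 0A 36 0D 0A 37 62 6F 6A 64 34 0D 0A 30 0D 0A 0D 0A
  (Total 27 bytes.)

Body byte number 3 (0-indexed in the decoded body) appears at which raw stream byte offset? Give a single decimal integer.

Answer: 6

Derivation:
Chunk 1: stream[0..1]='6' size=0x6=6, data at stream[3..9]='bwe95q' -> body[0..6], body so far='bwe95q'
Chunk 2: stream[11..12]='6' size=0x6=6, data at stream[14..20]='7bojd4' -> body[6..12], body so far='bwe95q7bojd4'
Chunk 3: stream[22..23]='0' size=0 (terminator). Final body='bwe95q7bojd4' (12 bytes)
Body byte 3 at stream offset 6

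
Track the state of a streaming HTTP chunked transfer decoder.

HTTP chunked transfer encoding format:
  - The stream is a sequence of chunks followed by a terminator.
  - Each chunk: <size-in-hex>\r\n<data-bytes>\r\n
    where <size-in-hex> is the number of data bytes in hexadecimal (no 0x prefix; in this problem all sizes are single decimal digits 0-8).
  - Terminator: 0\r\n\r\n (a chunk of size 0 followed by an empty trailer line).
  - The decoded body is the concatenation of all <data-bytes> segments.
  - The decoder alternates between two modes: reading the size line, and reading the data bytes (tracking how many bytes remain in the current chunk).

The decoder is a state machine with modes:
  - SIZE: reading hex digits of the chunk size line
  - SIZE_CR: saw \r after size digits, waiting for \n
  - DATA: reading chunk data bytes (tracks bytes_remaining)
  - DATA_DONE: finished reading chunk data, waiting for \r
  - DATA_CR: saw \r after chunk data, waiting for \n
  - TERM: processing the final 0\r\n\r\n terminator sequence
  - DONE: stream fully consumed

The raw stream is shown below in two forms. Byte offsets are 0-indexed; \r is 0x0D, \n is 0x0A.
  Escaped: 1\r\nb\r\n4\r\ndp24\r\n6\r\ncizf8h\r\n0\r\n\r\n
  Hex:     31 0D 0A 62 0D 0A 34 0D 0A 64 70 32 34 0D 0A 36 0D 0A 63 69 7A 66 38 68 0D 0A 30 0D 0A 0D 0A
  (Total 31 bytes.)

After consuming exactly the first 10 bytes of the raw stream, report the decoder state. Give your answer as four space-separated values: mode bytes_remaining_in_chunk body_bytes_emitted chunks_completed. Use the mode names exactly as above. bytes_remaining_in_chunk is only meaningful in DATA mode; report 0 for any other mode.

Byte 0 = '1': mode=SIZE remaining=0 emitted=0 chunks_done=0
Byte 1 = 0x0D: mode=SIZE_CR remaining=0 emitted=0 chunks_done=0
Byte 2 = 0x0A: mode=DATA remaining=1 emitted=0 chunks_done=0
Byte 3 = 'b': mode=DATA_DONE remaining=0 emitted=1 chunks_done=0
Byte 4 = 0x0D: mode=DATA_CR remaining=0 emitted=1 chunks_done=0
Byte 5 = 0x0A: mode=SIZE remaining=0 emitted=1 chunks_done=1
Byte 6 = '4': mode=SIZE remaining=0 emitted=1 chunks_done=1
Byte 7 = 0x0D: mode=SIZE_CR remaining=0 emitted=1 chunks_done=1
Byte 8 = 0x0A: mode=DATA remaining=4 emitted=1 chunks_done=1
Byte 9 = 'd': mode=DATA remaining=3 emitted=2 chunks_done=1

Answer: DATA 3 2 1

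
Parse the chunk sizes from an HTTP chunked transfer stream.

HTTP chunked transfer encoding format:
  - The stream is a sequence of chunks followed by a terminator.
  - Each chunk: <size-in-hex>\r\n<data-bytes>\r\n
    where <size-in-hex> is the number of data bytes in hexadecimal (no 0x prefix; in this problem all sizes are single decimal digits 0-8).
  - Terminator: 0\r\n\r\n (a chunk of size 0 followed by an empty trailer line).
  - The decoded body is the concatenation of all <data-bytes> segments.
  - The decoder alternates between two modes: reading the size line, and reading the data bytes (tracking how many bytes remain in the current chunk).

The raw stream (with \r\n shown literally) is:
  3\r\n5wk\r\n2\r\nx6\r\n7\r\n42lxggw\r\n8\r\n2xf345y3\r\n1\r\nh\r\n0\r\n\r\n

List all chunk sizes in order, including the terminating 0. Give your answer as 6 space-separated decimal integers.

Chunk 1: stream[0..1]='3' size=0x3=3, data at stream[3..6]='5wk' -> body[0..3], body so far='5wk'
Chunk 2: stream[8..9]='2' size=0x2=2, data at stream[11..13]='x6' -> body[3..5], body so far='5wkx6'
Chunk 3: stream[15..16]='7' size=0x7=7, data at stream[18..25]='42lxggw' -> body[5..12], body so far='5wkx642lxggw'
Chunk 4: stream[27..28]='8' size=0x8=8, data at stream[30..38]='2xf345y3' -> body[12..20], body so far='5wkx642lxggw2xf345y3'
Chunk 5: stream[40..41]='1' size=0x1=1, data at stream[43..44]='h' -> body[20..21], body so far='5wkx642lxggw2xf345y3h'
Chunk 6: stream[46..47]='0' size=0 (terminator). Final body='5wkx642lxggw2xf345y3h' (21 bytes)

Answer: 3 2 7 8 1 0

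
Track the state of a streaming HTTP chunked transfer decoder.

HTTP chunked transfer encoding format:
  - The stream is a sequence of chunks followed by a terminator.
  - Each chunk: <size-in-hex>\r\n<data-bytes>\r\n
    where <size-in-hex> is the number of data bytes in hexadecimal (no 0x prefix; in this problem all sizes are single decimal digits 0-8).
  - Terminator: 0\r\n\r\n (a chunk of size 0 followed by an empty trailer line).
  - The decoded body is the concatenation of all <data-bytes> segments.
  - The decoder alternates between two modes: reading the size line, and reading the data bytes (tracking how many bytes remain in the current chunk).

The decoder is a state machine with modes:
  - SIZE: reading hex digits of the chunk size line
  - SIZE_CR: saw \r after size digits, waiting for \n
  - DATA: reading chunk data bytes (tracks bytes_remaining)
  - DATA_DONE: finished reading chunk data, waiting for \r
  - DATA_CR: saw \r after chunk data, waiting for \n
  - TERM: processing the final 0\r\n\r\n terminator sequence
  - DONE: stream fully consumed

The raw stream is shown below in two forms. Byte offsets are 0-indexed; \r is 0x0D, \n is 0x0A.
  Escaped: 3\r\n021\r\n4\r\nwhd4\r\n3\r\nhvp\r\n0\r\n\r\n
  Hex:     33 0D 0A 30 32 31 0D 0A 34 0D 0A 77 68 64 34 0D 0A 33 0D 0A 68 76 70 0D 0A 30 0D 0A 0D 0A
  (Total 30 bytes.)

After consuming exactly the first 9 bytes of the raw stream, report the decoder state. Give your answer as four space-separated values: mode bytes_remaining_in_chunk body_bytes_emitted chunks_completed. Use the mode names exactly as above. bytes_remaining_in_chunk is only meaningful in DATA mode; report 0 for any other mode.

Byte 0 = '3': mode=SIZE remaining=0 emitted=0 chunks_done=0
Byte 1 = 0x0D: mode=SIZE_CR remaining=0 emitted=0 chunks_done=0
Byte 2 = 0x0A: mode=DATA remaining=3 emitted=0 chunks_done=0
Byte 3 = '0': mode=DATA remaining=2 emitted=1 chunks_done=0
Byte 4 = '2': mode=DATA remaining=1 emitted=2 chunks_done=0
Byte 5 = '1': mode=DATA_DONE remaining=0 emitted=3 chunks_done=0
Byte 6 = 0x0D: mode=DATA_CR remaining=0 emitted=3 chunks_done=0
Byte 7 = 0x0A: mode=SIZE remaining=0 emitted=3 chunks_done=1
Byte 8 = '4': mode=SIZE remaining=0 emitted=3 chunks_done=1

Answer: SIZE 0 3 1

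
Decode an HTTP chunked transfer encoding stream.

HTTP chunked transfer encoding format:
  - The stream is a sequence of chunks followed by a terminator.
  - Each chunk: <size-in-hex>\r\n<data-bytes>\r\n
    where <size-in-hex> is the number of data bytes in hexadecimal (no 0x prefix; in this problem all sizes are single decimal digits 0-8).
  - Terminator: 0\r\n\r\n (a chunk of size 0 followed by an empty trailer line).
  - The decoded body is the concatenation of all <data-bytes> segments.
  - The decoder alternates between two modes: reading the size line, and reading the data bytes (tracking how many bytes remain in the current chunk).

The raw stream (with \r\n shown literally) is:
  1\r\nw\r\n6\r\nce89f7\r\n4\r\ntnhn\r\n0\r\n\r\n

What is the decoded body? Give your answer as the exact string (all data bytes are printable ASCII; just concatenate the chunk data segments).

Chunk 1: stream[0..1]='1' size=0x1=1, data at stream[3..4]='w' -> body[0..1], body so far='w'
Chunk 2: stream[6..7]='6' size=0x6=6, data at stream[9..15]='ce89f7' -> body[1..7], body so far='wce89f7'
Chunk 3: stream[17..18]='4' size=0x4=4, data at stream[20..24]='tnhn' -> body[7..11], body so far='wce89f7tnhn'
Chunk 4: stream[26..27]='0' size=0 (terminator). Final body='wce89f7tnhn' (11 bytes)

Answer: wce89f7tnhn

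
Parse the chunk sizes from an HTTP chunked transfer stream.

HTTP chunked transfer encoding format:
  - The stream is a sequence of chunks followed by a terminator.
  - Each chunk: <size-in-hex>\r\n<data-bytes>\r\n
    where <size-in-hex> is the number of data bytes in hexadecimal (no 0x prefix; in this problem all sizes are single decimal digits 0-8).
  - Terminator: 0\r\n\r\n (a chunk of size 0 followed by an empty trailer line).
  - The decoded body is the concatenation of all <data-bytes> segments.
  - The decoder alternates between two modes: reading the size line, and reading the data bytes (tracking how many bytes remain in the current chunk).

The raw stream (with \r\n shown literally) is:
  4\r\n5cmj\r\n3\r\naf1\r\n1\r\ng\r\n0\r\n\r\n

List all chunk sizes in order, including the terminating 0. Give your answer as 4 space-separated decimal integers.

Chunk 1: stream[0..1]='4' size=0x4=4, data at stream[3..7]='5cmj' -> body[0..4], body so far='5cmj'
Chunk 2: stream[9..10]='3' size=0x3=3, data at stream[12..15]='af1' -> body[4..7], body so far='5cmjaf1'
Chunk 3: stream[17..18]='1' size=0x1=1, data at stream[20..21]='g' -> body[7..8], body so far='5cmjaf1g'
Chunk 4: stream[23..24]='0' size=0 (terminator). Final body='5cmjaf1g' (8 bytes)

Answer: 4 3 1 0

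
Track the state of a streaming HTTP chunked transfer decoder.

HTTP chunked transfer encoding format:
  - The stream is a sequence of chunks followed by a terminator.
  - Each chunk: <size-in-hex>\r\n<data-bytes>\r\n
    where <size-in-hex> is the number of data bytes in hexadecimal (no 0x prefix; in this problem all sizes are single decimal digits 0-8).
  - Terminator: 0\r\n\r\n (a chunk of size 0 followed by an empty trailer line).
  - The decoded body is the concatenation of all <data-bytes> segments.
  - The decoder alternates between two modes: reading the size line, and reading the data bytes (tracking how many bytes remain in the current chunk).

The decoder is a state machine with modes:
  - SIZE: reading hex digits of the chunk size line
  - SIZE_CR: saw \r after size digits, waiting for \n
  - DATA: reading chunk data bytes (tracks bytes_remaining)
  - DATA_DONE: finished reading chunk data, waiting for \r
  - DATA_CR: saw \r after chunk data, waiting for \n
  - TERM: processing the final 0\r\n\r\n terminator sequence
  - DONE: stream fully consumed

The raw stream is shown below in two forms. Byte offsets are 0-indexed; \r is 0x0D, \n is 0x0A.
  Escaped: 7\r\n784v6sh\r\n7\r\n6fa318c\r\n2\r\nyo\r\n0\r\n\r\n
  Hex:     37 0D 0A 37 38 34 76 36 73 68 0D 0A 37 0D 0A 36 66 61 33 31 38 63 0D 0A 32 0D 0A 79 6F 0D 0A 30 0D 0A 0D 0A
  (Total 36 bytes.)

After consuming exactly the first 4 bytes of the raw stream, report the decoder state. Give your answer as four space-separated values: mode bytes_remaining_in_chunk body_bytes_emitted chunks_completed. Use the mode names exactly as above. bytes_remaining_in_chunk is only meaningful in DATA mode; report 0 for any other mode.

Byte 0 = '7': mode=SIZE remaining=0 emitted=0 chunks_done=0
Byte 1 = 0x0D: mode=SIZE_CR remaining=0 emitted=0 chunks_done=0
Byte 2 = 0x0A: mode=DATA remaining=7 emitted=0 chunks_done=0
Byte 3 = '7': mode=DATA remaining=6 emitted=1 chunks_done=0

Answer: DATA 6 1 0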